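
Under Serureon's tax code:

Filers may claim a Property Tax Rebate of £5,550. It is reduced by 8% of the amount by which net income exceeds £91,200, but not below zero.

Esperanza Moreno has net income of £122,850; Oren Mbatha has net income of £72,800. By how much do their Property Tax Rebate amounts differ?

£2,532

Esperanza (£122,850): Property Tax Rebate: 8% of the £31,650 excess over £91,200 is £2,532; credit = £5,550 − £2,532 = £3,018.
Oren (£72,800): Property Tax Rebate: £72,800 is at or below the £91,200 threshold, so the full £5,550 applies.
Difference: |£3,018 − £5,550| = £2,532.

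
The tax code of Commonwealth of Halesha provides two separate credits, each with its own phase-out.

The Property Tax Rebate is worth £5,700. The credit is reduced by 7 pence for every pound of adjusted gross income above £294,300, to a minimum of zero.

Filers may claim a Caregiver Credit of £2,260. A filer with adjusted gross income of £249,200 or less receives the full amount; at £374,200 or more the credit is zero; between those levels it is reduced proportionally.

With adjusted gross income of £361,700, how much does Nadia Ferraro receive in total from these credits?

Property Tax Rebate: 7% of the £67,400 excess over £294,300 is £4,718; credit = £5,700 − £4,718 = £982.
Caregiver Credit: £361,700 is £112,500 into a £125,000 phase-out range, leaving 12,500/125,000 of the credit: £2,260 × 12,500/125,000 = £226.
Total: £982 + £226 = £1,208.

£1,208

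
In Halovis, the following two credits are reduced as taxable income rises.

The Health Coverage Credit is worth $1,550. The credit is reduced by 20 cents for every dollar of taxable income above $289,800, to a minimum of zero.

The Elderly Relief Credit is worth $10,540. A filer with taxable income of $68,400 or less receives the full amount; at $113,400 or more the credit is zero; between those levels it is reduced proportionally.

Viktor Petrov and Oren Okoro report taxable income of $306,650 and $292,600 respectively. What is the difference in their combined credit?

Viktor ($306,650): Health Coverage Credit: 20% of the $16,850 excess over $289,800 is $3,370 ≥ base, so the credit is $0. Elderly Relief Credit: $306,650 is at or above $113,400, so the credit is $0. total $0 + $0 = $0
Oren ($292,600): Health Coverage Credit: 20% of the $2,800 excess over $289,800 is $560; credit = $1,550 − $560 = $990. Elderly Relief Credit: $292,600 is at or above $113,400, so the credit is $0. total $990 + $0 = $990
Difference: |$0 − $990| = $990.

$990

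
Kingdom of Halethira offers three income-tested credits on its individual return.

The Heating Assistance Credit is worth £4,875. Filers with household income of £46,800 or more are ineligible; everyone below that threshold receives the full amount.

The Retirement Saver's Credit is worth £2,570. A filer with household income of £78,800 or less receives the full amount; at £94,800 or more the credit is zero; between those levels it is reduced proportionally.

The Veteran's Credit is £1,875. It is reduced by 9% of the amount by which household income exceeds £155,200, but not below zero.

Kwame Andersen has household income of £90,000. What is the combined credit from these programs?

Heating Assistance Credit: £90,000 meets or exceeds the £46,800 cutoff, so the credit is £0.
Retirement Saver's Credit: £90,000 is £11,200 into a £16,000 phase-out range, leaving 4,800/16,000 of the credit: £2,570 × 4,800/16,000 = £771.
Veteran's Credit: £90,000 is at or below the £155,200 threshold, so the full £1,875 applies.
Total: £0 + £771 + £1,875 = £2,646.

£2,646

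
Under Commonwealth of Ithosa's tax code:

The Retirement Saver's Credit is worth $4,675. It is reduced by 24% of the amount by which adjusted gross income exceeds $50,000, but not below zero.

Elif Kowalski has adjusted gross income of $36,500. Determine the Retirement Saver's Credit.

$4,675

Retirement Saver's Credit: $36,500 is at or below the $50,000 threshold, so the full $4,675 applies.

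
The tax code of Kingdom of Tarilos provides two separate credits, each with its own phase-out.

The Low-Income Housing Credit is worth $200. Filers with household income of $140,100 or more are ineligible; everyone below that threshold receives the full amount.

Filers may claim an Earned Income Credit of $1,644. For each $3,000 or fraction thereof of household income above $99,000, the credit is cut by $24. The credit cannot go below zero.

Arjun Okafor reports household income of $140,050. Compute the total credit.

$1,508

Low-Income Housing Credit: $140,050 is below the $140,100 cutoff, so the full $200 applies.
Earned Income Credit: income exceeds $99,000 by $41,050, which is 14 full-or-partial $3,000 increments; reduction = 14 × $24 = $336, leaving $1,308.
Total: $200 + $1,308 = $1,508.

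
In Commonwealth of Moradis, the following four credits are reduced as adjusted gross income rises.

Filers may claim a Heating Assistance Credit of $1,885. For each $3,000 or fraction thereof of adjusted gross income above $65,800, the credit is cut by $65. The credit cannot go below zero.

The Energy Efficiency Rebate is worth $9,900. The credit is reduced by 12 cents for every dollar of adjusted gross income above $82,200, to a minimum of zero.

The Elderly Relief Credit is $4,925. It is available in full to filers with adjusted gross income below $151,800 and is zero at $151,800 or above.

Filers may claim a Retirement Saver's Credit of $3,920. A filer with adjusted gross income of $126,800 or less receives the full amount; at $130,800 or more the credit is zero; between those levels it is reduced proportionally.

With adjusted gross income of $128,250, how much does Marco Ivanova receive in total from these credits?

Heating Assistance Credit: income exceeds $65,800 by $62,450, which is 21 full-or-partial $3,000 increments; reduction = 21 × $65 = $1,365, leaving $520.
Energy Efficiency Rebate: 12% of the $46,050 excess over $82,200 is $5,526; credit = $9,900 − $5,526 = $4,374.
Elderly Relief Credit: $128,250 is below the $151,800 cutoff, so the full $4,925 applies.
Retirement Saver's Credit: $128,250 is $1,450 into a $4,000 phase-out range, leaving 2,550/4,000 of the credit: $3,920 × 2,550/4,000 = $2,499.
Total: $520 + $4,374 + $4,925 + $2,499 = $12,318.

$12,318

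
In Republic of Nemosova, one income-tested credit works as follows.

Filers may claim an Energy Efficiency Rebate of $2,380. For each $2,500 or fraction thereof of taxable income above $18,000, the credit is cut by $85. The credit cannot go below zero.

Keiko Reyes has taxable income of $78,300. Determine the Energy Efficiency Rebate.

$255

Energy Efficiency Rebate: income exceeds $18,000 by $60,300, which is 25 full-or-partial $2,500 increments; reduction = 25 × $85 = $2,125, leaving $255.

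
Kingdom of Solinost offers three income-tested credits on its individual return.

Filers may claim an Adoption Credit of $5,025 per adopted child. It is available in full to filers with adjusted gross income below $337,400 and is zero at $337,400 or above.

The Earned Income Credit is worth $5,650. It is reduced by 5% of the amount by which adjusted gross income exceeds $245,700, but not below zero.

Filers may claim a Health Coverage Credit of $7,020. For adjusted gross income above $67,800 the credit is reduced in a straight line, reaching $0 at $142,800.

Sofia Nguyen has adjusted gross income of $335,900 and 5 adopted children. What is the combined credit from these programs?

Adoption Credit: base = 5 × $5,025 = $25,125. $335,900 is below the $337,400 cutoff, so the full $25,125 applies.
Earned Income Credit: 5% of the $90,200 excess over $245,700 is $4,510; credit = $5,650 − $4,510 = $1,140.
Health Coverage Credit: $335,900 is at or above $142,800, so the credit is $0.
Total: $25,125 + $1,140 + $0 = $26,265.

$26,265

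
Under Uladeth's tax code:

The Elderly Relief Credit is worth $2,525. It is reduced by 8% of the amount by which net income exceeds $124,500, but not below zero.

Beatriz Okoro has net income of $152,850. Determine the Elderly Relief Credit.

Elderly Relief Credit: 8% of the $28,350 excess over $124,500 is $2,268; credit = $2,525 − $2,268 = $257.

$257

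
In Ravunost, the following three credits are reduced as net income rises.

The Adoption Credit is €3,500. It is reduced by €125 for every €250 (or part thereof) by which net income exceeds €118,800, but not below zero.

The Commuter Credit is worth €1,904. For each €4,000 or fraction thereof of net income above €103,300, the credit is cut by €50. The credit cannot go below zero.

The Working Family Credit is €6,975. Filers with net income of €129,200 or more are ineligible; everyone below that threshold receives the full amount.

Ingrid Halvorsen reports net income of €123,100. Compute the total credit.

€9,879

Adoption Credit: income exceeds €118,800 by €4,300, which is 18 full-or-partial €250 increments; reduction = 18 × €125 = €2,250, leaving €1,250.
Commuter Credit: income exceeds €103,300 by €19,800, which is 5 full-or-partial €4,000 increments; reduction = 5 × €50 = €250, leaving €1,654.
Working Family Credit: €123,100 is below the €129,200 cutoff, so the full €6,975 applies.
Total: €1,250 + €1,654 + €6,975 = €9,879.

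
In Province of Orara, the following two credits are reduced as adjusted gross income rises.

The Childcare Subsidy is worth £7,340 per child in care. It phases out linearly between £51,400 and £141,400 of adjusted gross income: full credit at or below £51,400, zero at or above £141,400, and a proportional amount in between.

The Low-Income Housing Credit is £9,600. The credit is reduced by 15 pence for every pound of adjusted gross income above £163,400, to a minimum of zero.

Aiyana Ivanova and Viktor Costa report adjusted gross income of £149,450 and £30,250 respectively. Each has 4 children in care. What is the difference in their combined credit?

Aiyana (£149,450): Childcare Subsidy: base = 4 × £7,340 = £29,360. £149,450 is at or above £141,400, so the credit is £0. Low-Income Housing Credit: £149,450 is at or below the £163,400 threshold, so the full £9,600 applies. total £0 + £9,600 = £9,600
Viktor (£30,250): Childcare Subsidy: base = 4 × £7,340 = £29,360. £30,250 is at or below the £51,400 threshold, so the full £29,360 applies. Low-Income Housing Credit: £30,250 is at or below the £163,400 threshold, so the full £9,600 applies. total £29,360 + £9,600 = £38,960
Difference: |£9,600 − £38,960| = £29,360.

£29,360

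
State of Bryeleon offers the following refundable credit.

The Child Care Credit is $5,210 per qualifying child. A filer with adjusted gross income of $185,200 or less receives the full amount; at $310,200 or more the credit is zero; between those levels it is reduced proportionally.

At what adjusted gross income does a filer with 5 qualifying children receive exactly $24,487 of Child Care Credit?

Full credit = 5 × $5,210 = $26,050.
$24,487 is 24,487/26,050 of the full $26,050, so 1,563/26,050 of the $125,000 range has been used: income = $185,200 + $125,000 × 1,563/26,050 = $192,700.

$192,700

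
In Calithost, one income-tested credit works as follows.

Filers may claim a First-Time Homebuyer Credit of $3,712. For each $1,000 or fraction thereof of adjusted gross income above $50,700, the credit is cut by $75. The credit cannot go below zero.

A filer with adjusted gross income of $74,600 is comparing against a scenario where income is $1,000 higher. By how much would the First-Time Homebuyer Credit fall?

At $74,600 — income exceeds $50,700 by $23,900, which is 24 full-or-partial $1,000 increments; reduction = 24 × $75 = $1,800, leaving $1,912.
At $75,600 — income exceeds $50,700 by $24,900, which is 25 full-or-partial $1,000 increments; reduction = 25 × $75 = $1,875, leaving $1,837.
Lost: $1,912 − $1,837 = $75.

$75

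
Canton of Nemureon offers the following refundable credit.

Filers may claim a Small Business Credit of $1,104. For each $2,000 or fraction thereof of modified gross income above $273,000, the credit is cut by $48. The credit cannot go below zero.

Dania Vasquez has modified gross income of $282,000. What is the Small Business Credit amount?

Small Business Credit: income exceeds $273,000 by $9,000, which is 5 full-or-partial $2,000 increments; reduction = 5 × $48 = $240, leaving $864.

$864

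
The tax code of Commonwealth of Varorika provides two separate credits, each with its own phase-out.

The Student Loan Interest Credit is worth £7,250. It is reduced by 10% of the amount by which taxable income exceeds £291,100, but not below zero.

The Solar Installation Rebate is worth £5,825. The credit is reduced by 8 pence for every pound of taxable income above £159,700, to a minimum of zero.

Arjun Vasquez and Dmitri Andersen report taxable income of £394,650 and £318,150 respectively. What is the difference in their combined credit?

£4,545

Arjun (£394,650): Student Loan Interest Credit: 10% of the £103,550 excess over £291,100 is £10,355 ≥ base, so the credit is £0. Solar Installation Rebate: 8% of the £234,950 excess over £159,700 is £18,796 ≥ base, so the credit is £0. total £0 + £0 = £0
Dmitri (£318,150): Student Loan Interest Credit: 10% of the £27,050 excess over £291,100 is £2,705; credit = £7,250 − £2,705 = £4,545. Solar Installation Rebate: 8% of the £158,450 excess over £159,700 is £12,676 ≥ base, so the credit is £0. total £4,545 + £0 = £4,545
Difference: |£0 − £4,545| = £4,545.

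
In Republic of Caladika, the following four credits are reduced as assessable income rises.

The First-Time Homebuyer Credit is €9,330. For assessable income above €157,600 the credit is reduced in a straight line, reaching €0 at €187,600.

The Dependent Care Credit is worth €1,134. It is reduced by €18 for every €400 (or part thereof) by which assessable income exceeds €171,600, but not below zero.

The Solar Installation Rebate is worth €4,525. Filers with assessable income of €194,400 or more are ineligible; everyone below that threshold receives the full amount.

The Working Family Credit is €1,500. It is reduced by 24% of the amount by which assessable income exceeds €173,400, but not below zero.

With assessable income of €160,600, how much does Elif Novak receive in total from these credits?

First-Time Homebuyer Credit: €160,600 is €3,000 into a €30,000 phase-out range, leaving 27,000/30,000 of the credit: €9,330 × 27,000/30,000 = €8,397.
Dependent Care Credit: €160,600 is at or below the €171,600 threshold, so the full €1,134 applies.
Solar Installation Rebate: €160,600 is below the €194,400 cutoff, so the full €4,525 applies.
Working Family Credit: €160,600 is at or below the €173,400 threshold, so the full €1,500 applies.
Total: €8,397 + €1,134 + €4,525 + €1,500 = €15,556.

€15,556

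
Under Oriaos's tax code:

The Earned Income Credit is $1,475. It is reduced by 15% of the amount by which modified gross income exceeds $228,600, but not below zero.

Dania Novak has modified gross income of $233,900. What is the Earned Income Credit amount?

Earned Income Credit: 15% of the $5,300 excess over $228,600 is $795; credit = $1,475 − $795 = $680.

$680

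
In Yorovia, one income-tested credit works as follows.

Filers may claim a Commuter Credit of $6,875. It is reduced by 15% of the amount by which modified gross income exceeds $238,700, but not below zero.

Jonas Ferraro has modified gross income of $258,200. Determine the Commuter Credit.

Commuter Credit: 15% of the $19,500 excess over $238,700 is $2,925; credit = $6,875 − $2,925 = $3,950.

$3,950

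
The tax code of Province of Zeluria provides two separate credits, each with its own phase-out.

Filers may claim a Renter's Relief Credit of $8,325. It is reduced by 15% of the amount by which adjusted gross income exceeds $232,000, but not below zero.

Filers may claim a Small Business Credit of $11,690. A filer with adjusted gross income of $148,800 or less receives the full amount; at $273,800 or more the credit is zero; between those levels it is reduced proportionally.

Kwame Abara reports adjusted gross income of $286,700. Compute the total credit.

$120

Renter's Relief Credit: 15% of the $54,700 excess over $232,000 is $8,205; credit = $8,325 − $8,205 = $120.
Small Business Credit: $286,700 is at or above $273,800, so the credit is $0.
Total: $120 + $0 = $120.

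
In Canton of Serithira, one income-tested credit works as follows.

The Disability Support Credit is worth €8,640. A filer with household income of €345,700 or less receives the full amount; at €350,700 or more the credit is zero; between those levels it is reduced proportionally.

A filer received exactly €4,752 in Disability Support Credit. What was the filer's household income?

€4,752 is 4,752/8,640 of the full €8,640, so 3,888/8,640 of the €5,000 range has been used: income = €345,700 + €5,000 × 3,888/8,640 = €347,950.

€347,950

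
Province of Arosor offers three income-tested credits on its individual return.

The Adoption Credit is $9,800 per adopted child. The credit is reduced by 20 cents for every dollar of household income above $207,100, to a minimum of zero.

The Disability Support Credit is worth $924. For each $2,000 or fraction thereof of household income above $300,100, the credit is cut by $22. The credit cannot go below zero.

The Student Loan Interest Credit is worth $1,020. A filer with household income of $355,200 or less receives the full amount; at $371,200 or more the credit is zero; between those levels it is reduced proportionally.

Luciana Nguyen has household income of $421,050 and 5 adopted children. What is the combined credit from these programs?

Adoption Credit: base = 5 × $9,800 = $49,000. 20% of the $213,950 excess over $207,100 is $42,790; credit = $49,000 − $42,790 = $6,210.
Disability Support Credit: income exceeds $300,100 by $120,950 → 61 increments × $22 = $1,342 ≥ base, so the credit is $0.
Student Loan Interest Credit: $421,050 is at or above $371,200, so the credit is $0.
Total: $6,210 + $0 + $0 = $6,210.

$6,210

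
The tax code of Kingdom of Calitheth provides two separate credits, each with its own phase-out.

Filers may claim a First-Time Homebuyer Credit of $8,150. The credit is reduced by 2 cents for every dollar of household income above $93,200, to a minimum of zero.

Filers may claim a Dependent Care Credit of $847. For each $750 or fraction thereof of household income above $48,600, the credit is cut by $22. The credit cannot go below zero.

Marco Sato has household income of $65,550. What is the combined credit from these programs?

First-Time Homebuyer Credit: $65,550 is at or below the $93,200 threshold, so the full $8,150 applies.
Dependent Care Credit: income exceeds $48,600 by $16,950, which is 23 full-or-partial $750 increments; reduction = 23 × $22 = $506, leaving $341.
Total: $8,150 + $341 = $8,491.

$8,491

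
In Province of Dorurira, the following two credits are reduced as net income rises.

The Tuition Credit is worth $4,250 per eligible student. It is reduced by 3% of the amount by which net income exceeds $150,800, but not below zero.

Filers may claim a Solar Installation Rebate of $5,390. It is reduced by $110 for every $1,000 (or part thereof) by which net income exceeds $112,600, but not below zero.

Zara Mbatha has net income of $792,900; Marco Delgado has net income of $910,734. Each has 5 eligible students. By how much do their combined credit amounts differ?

Zara ($792,900): Tuition Credit: base = 5 × $4,250 = $21,250. 3% of the $642,100 excess over $150,800 is $19,263; credit = $21,250 − $19,263 = $1,987. Solar Installation Rebate: income exceeds $112,600 by $680,300 → 681 increments × $110 = $74,910 ≥ base, so the credit is $0. total $1,987 + $0 = $1,987
Marco ($910,734): Tuition Credit: base = 5 × $4,250 = $21,250. 3% of the $759,934 excess over $150,800 is $22,798.02 ≥ base, so the credit is $0. Solar Installation Rebate: income exceeds $112,600 by $798,134 → 799 increments × $110 = $87,890 ≥ base, so the credit is $0. total $0 + $0 = $0
Difference: |$1,987 − $0| = $1,987.

$1,987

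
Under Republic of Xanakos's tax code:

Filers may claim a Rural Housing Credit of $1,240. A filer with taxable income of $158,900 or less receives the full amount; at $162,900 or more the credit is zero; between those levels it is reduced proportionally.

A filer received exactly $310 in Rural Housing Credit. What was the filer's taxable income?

$161,900

$310 is 310/1,240 of the full $1,240, so 930/1,240 of the $4,000 range has been used: income = $158,900 + $4,000 × 930/1,240 = $161,900.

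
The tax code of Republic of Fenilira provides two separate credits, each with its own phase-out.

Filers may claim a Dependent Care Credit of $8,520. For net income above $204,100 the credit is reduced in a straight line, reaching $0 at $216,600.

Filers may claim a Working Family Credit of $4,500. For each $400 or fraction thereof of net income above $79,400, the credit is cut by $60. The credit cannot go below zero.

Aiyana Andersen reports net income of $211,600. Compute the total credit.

Dependent Care Credit: $211,600 is $7,500 into a $12,500 phase-out range, leaving 5,000/12,500 of the credit: $8,520 × 5,000/12,500 = $3,408.
Working Family Credit: income exceeds $79,400 by $132,200 → 331 increments × $60 = $19,860 ≥ base, so the credit is $0.
Total: $3,408 + $0 = $3,408.

$3,408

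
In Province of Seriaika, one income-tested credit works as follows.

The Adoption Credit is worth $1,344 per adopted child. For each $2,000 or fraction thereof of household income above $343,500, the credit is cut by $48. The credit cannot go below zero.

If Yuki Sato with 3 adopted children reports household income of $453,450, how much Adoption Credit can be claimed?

Adoption Credit: base = 3 × $1,344 = $4,032. income exceeds $343,500 by $109,950, which is 55 full-or-partial $2,000 increments; reduction = 55 × $48 = $2,640, leaving $1,392.

$1,392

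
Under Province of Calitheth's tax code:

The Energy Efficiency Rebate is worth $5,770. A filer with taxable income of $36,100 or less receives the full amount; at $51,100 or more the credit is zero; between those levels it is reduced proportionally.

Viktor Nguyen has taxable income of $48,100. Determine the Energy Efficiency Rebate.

Energy Efficiency Rebate: $48,100 is $12,000 into a $15,000 phase-out range, leaving 3,000/15,000 of the credit: $5,770 × 3,000/15,000 = $1,154.

$1,154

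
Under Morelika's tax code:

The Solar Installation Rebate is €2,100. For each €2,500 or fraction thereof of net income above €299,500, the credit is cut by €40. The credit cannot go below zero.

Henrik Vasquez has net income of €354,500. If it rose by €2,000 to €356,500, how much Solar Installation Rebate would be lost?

At €354,500 — income exceeds €299,500 by €55,000, which is 22 full-or-partial €2,500 increments; reduction = 22 × €40 = €880, leaving €1,220.
At €356,500 — income exceeds €299,500 by €57,000, which is 23 full-or-partial €2,500 increments; reduction = 23 × €40 = €920, leaving €1,180.
Lost: €1,220 − €1,180 = €40.

€40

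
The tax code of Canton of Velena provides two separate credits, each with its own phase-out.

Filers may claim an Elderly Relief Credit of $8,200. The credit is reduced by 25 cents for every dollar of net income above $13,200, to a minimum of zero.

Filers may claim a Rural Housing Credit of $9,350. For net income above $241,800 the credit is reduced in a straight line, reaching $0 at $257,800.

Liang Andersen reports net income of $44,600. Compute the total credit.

Elderly Relief Credit: 25% of the $31,400 excess over $13,200 is $7,850; credit = $8,200 − $7,850 = $350.
Rural Housing Credit: $44,600 is at or below the $241,800 threshold, so the full $9,350 applies.
Total: $350 + $9,350 = $9,700.

$9,700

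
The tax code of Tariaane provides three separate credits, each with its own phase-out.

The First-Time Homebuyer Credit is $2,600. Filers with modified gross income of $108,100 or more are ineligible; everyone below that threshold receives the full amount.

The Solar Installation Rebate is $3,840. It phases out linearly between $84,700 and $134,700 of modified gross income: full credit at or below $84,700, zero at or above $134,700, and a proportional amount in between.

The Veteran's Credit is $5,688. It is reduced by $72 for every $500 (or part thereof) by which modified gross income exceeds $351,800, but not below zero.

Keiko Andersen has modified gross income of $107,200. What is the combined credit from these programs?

First-Time Homebuyer Credit: $107,200 is below the $108,100 cutoff, so the full $2,600 applies.
Solar Installation Rebate: $107,200 is $22,500 into a $50,000 phase-out range, leaving 27,500/50,000 of the credit: $3,840 × 27,500/50,000 = $2,112.
Veteran's Credit: $107,200 is at or below the $351,800 threshold, so the full $5,688 applies.
Total: $2,600 + $2,112 + $5,688 = $10,400.

$10,400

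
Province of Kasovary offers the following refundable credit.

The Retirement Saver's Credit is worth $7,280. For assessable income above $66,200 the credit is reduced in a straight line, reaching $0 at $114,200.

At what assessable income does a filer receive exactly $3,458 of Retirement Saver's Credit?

$91,400

$3,458 is 3,458/7,280 of the full $7,280, so 3,822/7,280 of the $48,000 range has been used: income = $66,200 + $48,000 × 3,822/7,280 = $91,400.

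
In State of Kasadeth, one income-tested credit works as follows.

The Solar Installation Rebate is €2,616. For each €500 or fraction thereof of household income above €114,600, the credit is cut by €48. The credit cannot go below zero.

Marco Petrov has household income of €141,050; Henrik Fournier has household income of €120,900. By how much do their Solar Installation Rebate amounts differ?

€1,920

Marco (€141,050): Solar Installation Rebate: income exceeds €114,600 by €26,450, which is 53 full-or-partial €500 increments; reduction = 53 × €48 = €2,544, leaving €72.
Henrik (€120,900): Solar Installation Rebate: income exceeds €114,600 by €6,300, which is 13 full-or-partial €500 increments; reduction = 13 × €48 = €624, leaving €1,992.
Difference: |€72 − €1,992| = €1,920.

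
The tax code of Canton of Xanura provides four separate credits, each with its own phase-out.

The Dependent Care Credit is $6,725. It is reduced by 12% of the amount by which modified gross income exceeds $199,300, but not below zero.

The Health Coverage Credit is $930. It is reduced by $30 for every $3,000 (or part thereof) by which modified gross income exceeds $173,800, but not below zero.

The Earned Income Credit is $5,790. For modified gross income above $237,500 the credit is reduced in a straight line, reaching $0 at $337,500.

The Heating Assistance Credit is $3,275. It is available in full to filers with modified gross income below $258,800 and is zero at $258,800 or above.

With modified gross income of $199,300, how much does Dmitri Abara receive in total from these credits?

$16,450

Dependent Care Credit: $199,300 is at or below the $199,300 threshold, so the full $6,725 applies.
Health Coverage Credit: income exceeds $173,800 by $25,500, which is 9 full-or-partial $3,000 increments; reduction = 9 × $30 = $270, leaving $660.
Earned Income Credit: $199,300 is at or below the $237,500 threshold, so the full $5,790 applies.
Heating Assistance Credit: $199,300 is below the $258,800 cutoff, so the full $3,275 applies.
Total: $6,725 + $660 + $5,790 + $3,275 = $16,450.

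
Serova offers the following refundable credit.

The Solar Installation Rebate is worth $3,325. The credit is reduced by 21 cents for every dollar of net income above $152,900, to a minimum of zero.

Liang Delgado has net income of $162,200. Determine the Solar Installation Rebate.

$1,372

Solar Installation Rebate: 21% of the $9,300 excess over $152,900 is $1,953; credit = $3,325 − $1,953 = $1,372.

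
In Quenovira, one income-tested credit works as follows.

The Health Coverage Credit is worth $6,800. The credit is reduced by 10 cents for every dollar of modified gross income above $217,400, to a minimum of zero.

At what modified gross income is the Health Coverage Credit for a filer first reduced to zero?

$285,400

The credit falls by 10% of each dollar above $217,400, so it reaches zero when the excess is $6,800 / 10% = $68,000: income = $217,400 + $68,000 = $285,400.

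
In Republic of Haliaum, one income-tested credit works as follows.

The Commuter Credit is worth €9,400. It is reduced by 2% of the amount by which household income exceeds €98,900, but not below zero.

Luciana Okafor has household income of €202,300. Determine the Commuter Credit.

Commuter Credit: 2% of the €103,400 excess over €98,900 is €2,068; credit = €9,400 − €2,068 = €7,332.

€7,332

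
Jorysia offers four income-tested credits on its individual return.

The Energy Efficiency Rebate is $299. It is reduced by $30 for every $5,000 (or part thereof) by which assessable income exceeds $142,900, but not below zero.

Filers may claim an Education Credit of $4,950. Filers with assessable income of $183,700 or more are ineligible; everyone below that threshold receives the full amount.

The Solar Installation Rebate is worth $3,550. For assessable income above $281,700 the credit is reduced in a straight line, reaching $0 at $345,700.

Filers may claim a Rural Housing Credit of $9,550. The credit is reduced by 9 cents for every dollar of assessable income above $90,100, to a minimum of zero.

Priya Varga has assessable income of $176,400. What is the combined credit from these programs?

$10,372

Energy Efficiency Rebate: income exceeds $142,900 by $33,500, which is 7 full-or-partial $5,000 increments; reduction = 7 × $30 = $210, leaving $89.
Education Credit: $176,400 is below the $183,700 cutoff, so the full $4,950 applies.
Solar Installation Rebate: $176,400 is at or below the $281,700 threshold, so the full $3,550 applies.
Rural Housing Credit: 9% of the $86,300 excess over $90,100 is $7,767; credit = $9,550 − $7,767 = $1,783.
Total: $89 + $4,950 + $3,550 + $1,783 = $10,372.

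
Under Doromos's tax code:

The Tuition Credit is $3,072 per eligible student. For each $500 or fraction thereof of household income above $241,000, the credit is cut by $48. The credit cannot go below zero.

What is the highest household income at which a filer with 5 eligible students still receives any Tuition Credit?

$400,500

Full credit = 5 × $3,072 = $15,360.
After 319 increments the reduction is 319 × $48 = $15,312, leaving $48; one more increment wipes it out. Increment 319 ends at excess 319 × $500 = $159,500, so the highest qualifying income is $241,000 + $159,500 = $400,500.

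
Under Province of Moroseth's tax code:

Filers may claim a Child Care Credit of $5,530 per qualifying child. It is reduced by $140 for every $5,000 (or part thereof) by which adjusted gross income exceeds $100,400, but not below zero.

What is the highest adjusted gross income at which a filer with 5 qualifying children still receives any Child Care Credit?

$1,085,400

Full credit = 5 × $5,530 = $27,650.
After 197 increments the reduction is 197 × $140 = $27,580, leaving $70; one more increment wipes it out. Increment 197 ends at excess 197 × $5,000 = $985,000, so the highest qualifying income is $100,400 + $985,000 = $1,085,400.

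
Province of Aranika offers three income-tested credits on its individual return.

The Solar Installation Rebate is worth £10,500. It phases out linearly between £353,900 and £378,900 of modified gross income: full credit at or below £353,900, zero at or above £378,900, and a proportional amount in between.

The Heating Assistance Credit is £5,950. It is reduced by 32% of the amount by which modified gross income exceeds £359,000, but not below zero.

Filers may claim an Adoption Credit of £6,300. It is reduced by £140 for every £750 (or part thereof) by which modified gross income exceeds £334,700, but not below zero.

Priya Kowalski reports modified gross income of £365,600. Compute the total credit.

Solar Installation Rebate: £365,600 is £11,700 into a £25,000 phase-out range, leaving 13,300/25,000 of the credit: £10,500 × 13,300/25,000 = £5,586.
Heating Assistance Credit: 32% of the £6,600 excess over £359,000 is £2,112; credit = £5,950 − £2,112 = £3,838.
Adoption Credit: income exceeds £334,700 by £30,900, which is 42 full-or-partial £750 increments; reduction = 42 × £140 = £5,880, leaving £420.
Total: £5,586 + £3,838 + £420 = £9,844.

£9,844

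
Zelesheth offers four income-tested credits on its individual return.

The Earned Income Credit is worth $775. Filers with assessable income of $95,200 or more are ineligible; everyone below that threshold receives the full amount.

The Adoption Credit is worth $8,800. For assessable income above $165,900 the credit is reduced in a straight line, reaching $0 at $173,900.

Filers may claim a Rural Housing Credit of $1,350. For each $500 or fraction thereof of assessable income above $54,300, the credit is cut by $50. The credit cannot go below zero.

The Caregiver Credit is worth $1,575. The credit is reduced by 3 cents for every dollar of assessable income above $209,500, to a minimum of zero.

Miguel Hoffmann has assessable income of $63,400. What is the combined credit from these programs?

Earned Income Credit: $63,400 is below the $95,200 cutoff, so the full $775 applies.
Adoption Credit: $63,400 is at or below the $165,900 threshold, so the full $8,800 applies.
Rural Housing Credit: income exceeds $54,300 by $9,100, which is 19 full-or-partial $500 increments; reduction = 19 × $50 = $950, leaving $400.
Caregiver Credit: $63,400 is at or below the $209,500 threshold, so the full $1,575 applies.
Total: $775 + $8,800 + $400 + $1,575 = $11,550.

$11,550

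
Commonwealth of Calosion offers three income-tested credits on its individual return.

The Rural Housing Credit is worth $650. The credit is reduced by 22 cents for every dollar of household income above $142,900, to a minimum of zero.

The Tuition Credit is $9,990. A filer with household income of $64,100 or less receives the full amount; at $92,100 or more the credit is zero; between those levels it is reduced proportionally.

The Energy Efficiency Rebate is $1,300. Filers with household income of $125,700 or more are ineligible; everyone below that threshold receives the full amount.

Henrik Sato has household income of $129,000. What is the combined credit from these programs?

$650

Rural Housing Credit: $129,000 is at or below the $142,900 threshold, so the full $650 applies.
Tuition Credit: $129,000 is at or above $92,100, so the credit is $0.
Energy Efficiency Rebate: $129,000 meets or exceeds the $125,700 cutoff, so the credit is $0.
Total: $650 + $0 + $0 = $650.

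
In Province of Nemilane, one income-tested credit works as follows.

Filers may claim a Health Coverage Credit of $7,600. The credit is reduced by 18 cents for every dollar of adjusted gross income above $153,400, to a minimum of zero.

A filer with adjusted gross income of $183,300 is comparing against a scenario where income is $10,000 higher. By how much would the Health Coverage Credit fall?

At $183,300 — 18% of the $29,900 excess over $153,400 is $5,382; credit = $7,600 − $5,382 = $2,218.
At $193,300 — 18% of the $39,900 excess over $153,400 is $7,182; credit = $7,600 − $7,182 = $418.
Lost: $2,218 − $418 = $1,800.

$1,800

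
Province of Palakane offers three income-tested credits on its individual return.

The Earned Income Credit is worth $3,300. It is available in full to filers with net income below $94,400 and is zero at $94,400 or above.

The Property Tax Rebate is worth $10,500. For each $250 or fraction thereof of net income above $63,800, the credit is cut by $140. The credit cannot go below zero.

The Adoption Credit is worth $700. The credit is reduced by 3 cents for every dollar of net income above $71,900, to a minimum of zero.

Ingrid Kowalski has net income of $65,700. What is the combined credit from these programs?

Earned Income Credit: $65,700 is below the $94,400 cutoff, so the full $3,300 applies.
Property Tax Rebate: income exceeds $63,800 by $1,900, which is 8 full-or-partial $250 increments; reduction = 8 × $140 = $1,120, leaving $9,380.
Adoption Credit: $65,700 is at or below the $71,900 threshold, so the full $700 applies.
Total: $3,300 + $9,380 + $700 = $13,380.

$13,380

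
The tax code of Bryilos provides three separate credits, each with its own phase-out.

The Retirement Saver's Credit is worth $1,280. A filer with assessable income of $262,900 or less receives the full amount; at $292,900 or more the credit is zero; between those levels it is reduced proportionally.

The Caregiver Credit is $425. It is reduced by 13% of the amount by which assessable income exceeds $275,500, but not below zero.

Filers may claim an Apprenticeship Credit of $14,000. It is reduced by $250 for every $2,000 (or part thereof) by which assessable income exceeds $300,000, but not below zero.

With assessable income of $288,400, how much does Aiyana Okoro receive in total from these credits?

Retirement Saver's Credit: $288,400 is $25,500 into a $30,000 phase-out range, leaving 4,500/30,000 of the credit: $1,280 × 4,500/30,000 = $192.
Caregiver Credit: 13% of the $12,900 excess over $275,500 is $1,677 ≥ base, so the credit is $0.
Apprenticeship Credit: $288,400 is at or below the $300,000 threshold, so the full $14,000 applies.
Total: $192 + $0 + $14,000 = $14,192.

$14,192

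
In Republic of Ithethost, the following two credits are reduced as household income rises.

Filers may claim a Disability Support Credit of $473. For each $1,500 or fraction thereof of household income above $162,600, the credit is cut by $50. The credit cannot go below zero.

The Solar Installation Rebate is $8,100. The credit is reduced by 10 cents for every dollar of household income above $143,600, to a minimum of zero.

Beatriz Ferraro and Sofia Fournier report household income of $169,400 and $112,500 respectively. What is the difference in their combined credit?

Beatriz ($169,400): Disability Support Credit: income exceeds $162,600 by $6,800, which is 5 full-or-partial $1,500 increments; reduction = 5 × $50 = $250, leaving $223. Solar Installation Rebate: 10% of the $25,800 excess over $143,600 is $2,580; credit = $8,100 − $2,580 = $5,520. total $223 + $5,520 = $5,743
Sofia ($112,500): Disability Support Credit: $112,500 is at or below the $162,600 threshold, so the full $473 applies. Solar Installation Rebate: $112,500 is at or below the $143,600 threshold, so the full $8,100 applies. total $473 + $8,100 = $8,573
Difference: |$5,743 − $8,573| = $2,830.

$2,830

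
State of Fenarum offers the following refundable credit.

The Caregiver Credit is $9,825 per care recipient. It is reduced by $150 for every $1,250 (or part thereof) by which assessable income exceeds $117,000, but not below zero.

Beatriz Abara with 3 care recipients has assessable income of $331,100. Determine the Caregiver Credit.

Caregiver Credit: base = 3 × $9,825 = $29,475. income exceeds $117,000 by $214,100, which is 172 full-or-partial $1,250 increments; reduction = 172 × $150 = $25,800, leaving $3,675.

$3,675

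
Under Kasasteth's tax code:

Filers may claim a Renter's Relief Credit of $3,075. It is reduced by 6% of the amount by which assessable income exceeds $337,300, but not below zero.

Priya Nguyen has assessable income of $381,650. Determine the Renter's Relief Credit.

Renter's Relief Credit: 6% of the $44,350 excess over $337,300 is $2,661; credit = $3,075 − $2,661 = $414.

$414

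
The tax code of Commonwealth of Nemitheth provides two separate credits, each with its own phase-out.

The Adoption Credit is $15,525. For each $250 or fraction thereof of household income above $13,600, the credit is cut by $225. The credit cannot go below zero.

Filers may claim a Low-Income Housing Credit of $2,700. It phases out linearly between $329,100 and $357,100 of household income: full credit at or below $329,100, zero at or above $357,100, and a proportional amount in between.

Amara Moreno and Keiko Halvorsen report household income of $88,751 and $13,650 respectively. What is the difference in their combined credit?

Amara ($88,751): Adoption Credit: income exceeds $13,600 by $75,151 → 301 increments × $225 = $67,725 ≥ base, so the credit is $0. Low-Income Housing Credit: $88,751 is at or below the $329,100 threshold, so the full $2,700 applies. total $0 + $2,700 = $2,700
Keiko ($13,650): Adoption Credit: income exceeds $13,600 by $50, which is 1 full-or-partial $250 increment; reduction = 1 × $225 = $225, leaving $15,300. Low-Income Housing Credit: $13,650 is at or below the $329,100 threshold, so the full $2,700 applies. total $15,300 + $2,700 = $18,000
Difference: |$2,700 − $18,000| = $15,300.

$15,300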